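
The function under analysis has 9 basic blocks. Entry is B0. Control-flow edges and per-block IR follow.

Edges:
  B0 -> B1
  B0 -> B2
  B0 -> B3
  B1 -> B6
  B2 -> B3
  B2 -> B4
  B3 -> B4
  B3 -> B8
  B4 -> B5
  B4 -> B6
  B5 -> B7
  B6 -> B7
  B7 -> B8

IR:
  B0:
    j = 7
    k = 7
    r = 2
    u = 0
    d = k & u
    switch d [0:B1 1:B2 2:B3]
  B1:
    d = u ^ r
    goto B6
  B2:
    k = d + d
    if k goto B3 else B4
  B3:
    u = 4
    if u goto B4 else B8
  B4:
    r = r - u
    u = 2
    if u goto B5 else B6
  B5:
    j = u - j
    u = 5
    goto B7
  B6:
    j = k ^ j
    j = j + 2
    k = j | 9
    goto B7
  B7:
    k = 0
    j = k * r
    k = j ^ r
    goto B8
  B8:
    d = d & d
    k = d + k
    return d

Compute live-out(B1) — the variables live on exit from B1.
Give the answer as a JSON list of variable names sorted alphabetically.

Block summaries:
  B0: def={d,j,k,r,u} ue=∅
  B1: def={d} ue={r,u}
  B2: def={k} ue={d}
  B3: def={u} ue=∅
  B4: def={r,u} ue={r,u}
  B5: def={j,u} ue={j,u}
  B6: def={j,k} ue={j,k}
  B7: def={j,k} ue={r}
  B8: def={d,k} ue={d,k}

Backward fixpoint:
  live B0: ∅→{d,j,k,r,u}
  live B1: {j,k,r,u}→{d,j,k,r}
  live B2: {d,j,r,u}→{d,j,k,r,u}
  live B3: {d,j,k,r}→{d,j,k,r,u}
  live B4: {d,j,k,r,u}→{d,j,k,r,u}
  live B5: {d,j,r,u}→{d,r}
  live B6: {d,j,k,r}→{d,r}
  live B7: {d,r}→{d,k}
  live B8: {d,k}→∅

live-out(B1) = ["d", "j", "k", "r"]

Answer: ["d", "j", "k", "r"]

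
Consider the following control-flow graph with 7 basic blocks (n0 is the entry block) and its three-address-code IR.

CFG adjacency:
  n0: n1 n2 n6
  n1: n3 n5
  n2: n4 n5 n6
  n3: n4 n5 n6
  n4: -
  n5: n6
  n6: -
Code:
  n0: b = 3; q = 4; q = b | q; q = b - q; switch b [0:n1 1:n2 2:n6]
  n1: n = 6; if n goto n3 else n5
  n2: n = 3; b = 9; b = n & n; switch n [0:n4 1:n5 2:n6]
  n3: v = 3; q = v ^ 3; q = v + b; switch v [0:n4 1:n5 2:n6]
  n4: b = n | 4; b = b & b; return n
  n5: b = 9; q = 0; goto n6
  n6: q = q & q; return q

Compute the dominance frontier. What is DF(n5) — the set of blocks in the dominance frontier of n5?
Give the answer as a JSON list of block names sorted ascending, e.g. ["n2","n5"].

idom tree: n1←n0 n2←n0 n3←n1 n4←n0 n5←n0 n6←n0
Join-block Dom:
  n4: preds {n2,n3}: {n0,n2} ∩ {n0,n1,n3} = {n0}; idom=n0
  n5: preds {n1,n2,n3}: {n0,n1} ∩ {n0,n2} ∩ {n0,n1,n3} = {n0}; idom=n0
  n6: preds {n0,n2,n3,n5}: {n0} ∩ {n0,n2} ∩ {n0,n1,n3} ∩ {n0,n5} = {n0}; idom=n0

DF derivation:
  join n4 pred n2: n2 stop@n0
  join n4 pred n3: n3→n1 stop@n0
  join n5 pred n1: n1 stop@n0
  join n5 pred n2: n2 stop@n0
  join n5 pred n3: n3→n1 stop@n0
  join n6 pred n0: · stop@n0
  join n6 pred n2: n2 stop@n0
  join n6 pred n3: n3→n1 stop@n0
  join n6 pred n5: n5 stop@n0
  n0: DF=∅
  n1: DF={n4,n5,n6}
  n2: DF={n4,n5,n6}
  n3: DF={n4,n5,n6}
  n4: DF=∅
  n5: DF={n6}
  n6: DF=∅

DF(n5) = ["n6"]

Answer: ["n6"]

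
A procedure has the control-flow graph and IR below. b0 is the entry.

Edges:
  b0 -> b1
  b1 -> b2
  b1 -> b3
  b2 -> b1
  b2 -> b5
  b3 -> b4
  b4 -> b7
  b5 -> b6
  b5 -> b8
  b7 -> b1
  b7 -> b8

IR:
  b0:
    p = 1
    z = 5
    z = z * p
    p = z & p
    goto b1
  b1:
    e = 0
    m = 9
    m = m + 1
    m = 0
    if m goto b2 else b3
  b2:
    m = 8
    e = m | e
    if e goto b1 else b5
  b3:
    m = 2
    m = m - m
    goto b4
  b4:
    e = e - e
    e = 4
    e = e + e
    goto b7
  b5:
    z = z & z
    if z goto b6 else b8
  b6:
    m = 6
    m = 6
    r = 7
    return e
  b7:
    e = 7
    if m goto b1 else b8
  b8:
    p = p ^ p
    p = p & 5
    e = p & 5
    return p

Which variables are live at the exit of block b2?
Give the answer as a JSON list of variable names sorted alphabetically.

Answer: ["e", "p", "z"]

Analysis:
def/use:
  b0: {p,z} / ∅
  b1: {e,m} / ∅
  b2: {e,m} / {e}
  b3: {m} / ∅
  b4: {e} / {e}
  b5: {z} / {z}
  b6: {m,r} / {e}
  b7: {e} / {m}
  b8: {e,p} / {p}

Live sets:
  b0 li=∅ lo={p,z}
  b1 li={p,z} lo={e,p,z}
  b2 li={e,p,z} lo={e,p,z}
  b3 li={e,p,z} lo={e,m,p,z}
  b4 li={e,m,p,z} lo={m,p,z}
  b5 li={e,p,z} lo={e,p}
  b6 li={e} lo=∅
  b7 li={m,p,z} lo={p,z}
  b8 li={p} lo=∅

live-out(b2) = ["e", "p", "z"]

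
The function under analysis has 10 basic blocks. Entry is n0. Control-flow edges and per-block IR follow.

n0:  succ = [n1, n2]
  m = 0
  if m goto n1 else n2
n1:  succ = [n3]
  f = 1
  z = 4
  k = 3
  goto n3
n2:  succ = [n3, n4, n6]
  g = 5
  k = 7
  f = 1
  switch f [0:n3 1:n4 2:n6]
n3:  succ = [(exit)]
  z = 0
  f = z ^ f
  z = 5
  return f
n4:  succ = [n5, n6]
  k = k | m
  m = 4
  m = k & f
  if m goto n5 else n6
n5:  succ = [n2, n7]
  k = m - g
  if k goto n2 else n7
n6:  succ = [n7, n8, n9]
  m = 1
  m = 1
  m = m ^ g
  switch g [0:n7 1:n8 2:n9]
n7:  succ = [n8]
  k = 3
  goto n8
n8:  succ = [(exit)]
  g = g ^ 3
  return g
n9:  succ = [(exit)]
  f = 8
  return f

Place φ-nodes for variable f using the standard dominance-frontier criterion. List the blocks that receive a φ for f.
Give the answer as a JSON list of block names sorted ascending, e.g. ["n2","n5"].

idom tree: n1←n0 n2←n0 n3←n0 n4←n2 n5←n4 n6←n2 n7←n2 n8←n2 n9←n6
Dom at joins:
  n2: preds {n0,n5}: {n0} ∩ {n0,n2,n4,n5} = {n0}; idom=n0
  n3: preds {n1,n2}: {n0,n1} ∩ {n0,n2} = {n0}; idom=n0
  n6: preds {n2,n4}: {n0,n2} ∩ {n0,n2,n4} = {n0,n2}; idom=n2
  n7: preds {n5,n6}: {n0,n2,n4,n5} ∩ {n0,n2,n6} = {n0,n2}; idom=n2
  n8: preds {n6,n7}: {n0,n2,n6} ∩ {n0,n2,n7} = {n0,n2}; idom=n2

DF derivation:
  n2←n0: walk · to n0
  n2←n5: walk n5→n4→n2 to n0
  n3←n1: walk n1 to n0
  n3←n2: walk n2 to n0
  n6←n2: walk · to n2
  n6←n4: walk n4 to n2
  n7←n5: walk n5→n4 to n2
  n7←n6: walk n6 to n2
  n8←n6: walk n6 to n2
  n8←n7: walk n7 to n2
  n0: DF=∅
  n1: DF={n3}
  n2: DF={n2,n3}
  n3: DF=∅
  n4: DF={n2,n6,n7}
  n5: DF={n2,n7}
  n6: DF={n7,n8}
  n7: DF={n8}
  n8: DF=∅
  n9: DF=∅

φ for f: defs {n1,n2,n3,n9}
  DF⁺ = {n2,n3}

Answer: ["n2", "n3"]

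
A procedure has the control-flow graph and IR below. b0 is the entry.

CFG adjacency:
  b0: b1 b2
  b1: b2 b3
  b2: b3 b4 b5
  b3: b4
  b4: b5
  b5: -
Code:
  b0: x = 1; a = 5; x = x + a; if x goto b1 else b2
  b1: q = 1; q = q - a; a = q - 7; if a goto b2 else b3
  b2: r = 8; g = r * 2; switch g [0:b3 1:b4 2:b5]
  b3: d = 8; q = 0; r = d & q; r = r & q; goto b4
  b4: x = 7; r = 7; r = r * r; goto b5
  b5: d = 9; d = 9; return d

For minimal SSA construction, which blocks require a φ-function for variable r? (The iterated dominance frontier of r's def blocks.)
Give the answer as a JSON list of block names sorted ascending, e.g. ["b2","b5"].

idom tree: b1←b0 b2←b0 b3←b0 b4←b0 b5←b0
Dom∩ at merges:
  b2: preds {b0,b1}: {b0} ∩ {b0,b1} = {b0}; idom=b0
  b3: preds {b1,b2}: {b0,b1} ∩ {b0,b2} = {b0}; idom=b0
  b4: preds {b2,b3}: {b0,b2} ∩ {b0,b3} = {b0}; idom=b0
  b5: preds {b2,b4}: {b0,b2} ∩ {b0,b4} = {b0}; idom=b0

Frontier:
  join b2 pred b0: · stop@b0
  join b2 pred b1: b1 stop@b0
  join b3 pred b1: b1 stop@b0
  join b3 pred b2: b2 stop@b0
  join b4 pred b2: b2 stop@b0
  join b4 pred b3: b3 stop@b0
  join b5 pred b2: b2 stop@b0
  join b5 pred b4: b4 stop@b0
  DF(b0)=∅
  DF(b1)={b2,b3}
  DF(b2)={b3,b4,b5}
  DF(b3)={b4}
  DF(b4)={b5}
  DF(b5)=∅

φ for r: defs {b2,b3,b4}
  DF⁺ = {b3,b4,b5}

Answer: ["b3", "b4", "b5"]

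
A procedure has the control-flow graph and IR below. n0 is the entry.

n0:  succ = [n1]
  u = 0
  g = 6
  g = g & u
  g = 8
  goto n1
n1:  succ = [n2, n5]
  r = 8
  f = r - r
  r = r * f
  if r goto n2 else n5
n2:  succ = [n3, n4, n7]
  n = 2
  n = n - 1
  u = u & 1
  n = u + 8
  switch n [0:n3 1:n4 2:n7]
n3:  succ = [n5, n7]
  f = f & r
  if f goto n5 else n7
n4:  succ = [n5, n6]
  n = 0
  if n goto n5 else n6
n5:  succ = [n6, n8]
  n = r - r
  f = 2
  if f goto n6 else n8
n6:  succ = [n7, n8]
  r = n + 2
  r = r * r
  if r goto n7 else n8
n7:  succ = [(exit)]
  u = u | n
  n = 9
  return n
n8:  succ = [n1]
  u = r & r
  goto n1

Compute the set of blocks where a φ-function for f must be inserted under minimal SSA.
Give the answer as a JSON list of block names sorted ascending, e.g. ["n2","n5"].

idom tree: n1←n0 n2←n1 n3←n2 n4←n2 n5←n1 n6←n1 n7←n1 n8←n1
Join-block Dom:
  n1: preds {n0,n8}: {n0} ∩ {n0,n1,n8} = {n0}; idom=n0
  n5: preds {n1,n3,n4}: {n0,n1} ∩ {n0,n1,n2,n3} ∩ {n0,n1,n2,n4} = {n0,n1}; idom=n1
  n6: preds {n4,n5}: {n0,n1,n2,n4} ∩ {n0,n1,n5} = {n0,n1}; idom=n1
  n7: preds {n2,n3,n6}: {n0,n1,n2} ∩ {n0,n1,n2,n3} ∩ {n0,n1,n6} = {n0,n1}; idom=n1
  n8: preds {n5,n6}: {n0,n1,n5} ∩ {n0,n1,n6} = {n0,n1}; idom=n1

DF walk-up:
  n1←n0: walk · to n0
  n1←n8: walk n8→n1 to n0
  n5←n1: walk · to n1
  n5←n3: walk n3→n2 to n1
  n5←n4: walk n4→n2 to n1
  n6←n4: walk n4→n2 to n1
  n6←n5: walk n5 to n1
  n7←n2: walk n2 to n1
  n7←n3: walk n3→n2 to n1
  n7←n6: walk n6 to n1
  n8←n5: walk n5 to n1
  n8←n6: walk n6 to n1
  DF(n0)=∅
  DF(n1)={n1}
  DF(n2)={n5,n6,n7}
  DF(n3)={n5,n7}
  DF(n4)={n5,n6}
  DF(n5)={n6,n8}
  DF(n6)={n7,n8}
  DF(n7)=∅
  DF(n8)={n1}

φ for f: defs {n1,n3,n5}
  DF⁺ = {n1,n5,n6,n7,n8}

Answer: ["n1", "n5", "n6", "n7", "n8"]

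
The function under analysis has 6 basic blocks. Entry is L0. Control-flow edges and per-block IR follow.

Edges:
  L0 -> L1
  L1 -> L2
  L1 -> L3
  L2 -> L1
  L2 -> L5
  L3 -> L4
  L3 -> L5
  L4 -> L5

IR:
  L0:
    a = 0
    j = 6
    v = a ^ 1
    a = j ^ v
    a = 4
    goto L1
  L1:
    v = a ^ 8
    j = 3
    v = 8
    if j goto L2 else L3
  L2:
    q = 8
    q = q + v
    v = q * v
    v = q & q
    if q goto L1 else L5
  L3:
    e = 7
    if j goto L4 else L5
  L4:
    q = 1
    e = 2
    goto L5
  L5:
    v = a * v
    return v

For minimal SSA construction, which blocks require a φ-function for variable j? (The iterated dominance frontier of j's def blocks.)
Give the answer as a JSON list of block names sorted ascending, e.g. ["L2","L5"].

idom tree: L1←L0 L2←L1 L3←L1 L4←L3 L5←L1
Dom at joins:
  L1: preds {L0,L2}: {L0} ∩ {L0,L1,L2} = {L0}; idom=L0
  L5: preds {L2,L3,L4}: {L0,L1,L2} ∩ {L0,L1,L3} ∩ {L0,L1,L3,L4} = {L0,L1}; idom=L1

Frontier:
  join L1 pred L0: · stop@L0
  join L1 pred L2: L2→L1 stop@L0
  join L5 pred L2: L2 stop@L1
  join L5 pred L3: L3 stop@L1
  join L5 pred L4: L4→L3 stop@L1
  DF(L0)=∅
  DF(L1)={L1}
  DF(L2)={L1,L5}
  DF(L3)={L5}
  DF(L4)={L5}
  DF(L5)=∅

φ for j: defs {L0,L1}
  DF⁺ = {L1}

Answer: ["L1"]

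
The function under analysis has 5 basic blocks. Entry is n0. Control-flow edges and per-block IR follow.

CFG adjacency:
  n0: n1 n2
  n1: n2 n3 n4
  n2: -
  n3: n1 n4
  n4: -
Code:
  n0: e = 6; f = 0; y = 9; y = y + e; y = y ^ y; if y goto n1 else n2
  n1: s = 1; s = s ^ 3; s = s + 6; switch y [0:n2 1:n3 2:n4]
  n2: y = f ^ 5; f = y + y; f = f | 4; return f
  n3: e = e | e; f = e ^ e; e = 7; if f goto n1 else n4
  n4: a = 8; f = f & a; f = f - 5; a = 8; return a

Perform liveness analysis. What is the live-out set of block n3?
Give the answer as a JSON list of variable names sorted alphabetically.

Answer: ["e", "f", "y"]

Analysis:
Per-block:
  n0: def={e,f,y} ue=∅
  n1: def={s} ue={y}
  n2: def={f,y} ue={f}
  n3: def={e,f} ue={e}
  n4: def={a,f} ue={f}

Backward fixpoint:
  n0: in=∅ out={e,f,y}
  n1: in={e,f,y} out={e,f,y}
  n2: in={f} out=∅
  n3: in={e,y} out={e,f,y}
  n4: in={f} out=∅

live-out(n3) = ["e", "f", "y"]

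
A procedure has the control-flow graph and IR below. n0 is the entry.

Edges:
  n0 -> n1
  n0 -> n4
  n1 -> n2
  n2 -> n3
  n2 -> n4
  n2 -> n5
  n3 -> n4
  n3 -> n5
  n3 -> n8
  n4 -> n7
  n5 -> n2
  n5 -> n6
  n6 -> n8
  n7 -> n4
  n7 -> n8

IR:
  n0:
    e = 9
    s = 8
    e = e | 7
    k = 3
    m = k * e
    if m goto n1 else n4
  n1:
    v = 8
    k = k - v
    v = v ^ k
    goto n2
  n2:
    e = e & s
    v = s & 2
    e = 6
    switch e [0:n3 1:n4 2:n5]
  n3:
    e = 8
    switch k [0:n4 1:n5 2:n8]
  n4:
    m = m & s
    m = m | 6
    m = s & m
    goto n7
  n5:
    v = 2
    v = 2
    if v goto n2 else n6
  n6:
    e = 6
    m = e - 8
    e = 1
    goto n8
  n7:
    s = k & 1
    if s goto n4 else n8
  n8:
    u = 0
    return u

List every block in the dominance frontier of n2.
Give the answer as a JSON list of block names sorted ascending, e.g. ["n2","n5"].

Answer: ["n2", "n4", "n8"]

Working:
idom tree: n1←n0 n2←n1 n3←n2 n4←n0 n5←n2 n6←n5 n7←n4 n8←n0
Dom at joins:
  n2: preds {n1,n5}: {n0,n1} ∩ {n0,n1,n2,n5} = {n0,n1}; idom=n1
  n4: preds {n0,n2,n3,n7}: {n0} ∩ {n0,n1,n2} ∩ {n0,n1,n2,n3} ∩ {n0,n4,n7} = {n0}; idom=n0
  n5: preds {n2,n3}: {n0,n1,n2} ∩ {n0,n1,n2,n3} = {n0,n1,n2}; idom=n2
  n8: preds {n3,n6,n7}: {n0,n1,n2,n3} ∩ {n0,n1,n2,n5,n6} ∩ {n0,n4,n7} = {n0}; idom=n0

Frontier:
  n2←n1: walk · to n1
  n2←n5: walk n5→n2 to n1
  n4←n0: walk · to n0
  n4←n2: walk n2→n1 to n0
  n4←n3: walk n3→n2→n1 to n0
  n4←n7: walk n7→n4 to n0
  n5←n2: walk · to n2
  n5←n3: walk n3 to n2
  n8←n3: walk n3→n2→n1 to n0
  n8←n6: walk n6→n5→n2→n1 to n0
  n8←n7: walk n7→n4 to n0
  n0 → ∅
  n1 → {n4,n8}
  n2 → {n2,n4,n8}
  n3 → {n4,n5,n8}
  n4 → {n4,n8}
  n5 → {n2,n8}
  n6 → {n8}
  n7 → {n4,n8}
  n8 → ∅

DF(n2) = ["n2", "n4", "n8"]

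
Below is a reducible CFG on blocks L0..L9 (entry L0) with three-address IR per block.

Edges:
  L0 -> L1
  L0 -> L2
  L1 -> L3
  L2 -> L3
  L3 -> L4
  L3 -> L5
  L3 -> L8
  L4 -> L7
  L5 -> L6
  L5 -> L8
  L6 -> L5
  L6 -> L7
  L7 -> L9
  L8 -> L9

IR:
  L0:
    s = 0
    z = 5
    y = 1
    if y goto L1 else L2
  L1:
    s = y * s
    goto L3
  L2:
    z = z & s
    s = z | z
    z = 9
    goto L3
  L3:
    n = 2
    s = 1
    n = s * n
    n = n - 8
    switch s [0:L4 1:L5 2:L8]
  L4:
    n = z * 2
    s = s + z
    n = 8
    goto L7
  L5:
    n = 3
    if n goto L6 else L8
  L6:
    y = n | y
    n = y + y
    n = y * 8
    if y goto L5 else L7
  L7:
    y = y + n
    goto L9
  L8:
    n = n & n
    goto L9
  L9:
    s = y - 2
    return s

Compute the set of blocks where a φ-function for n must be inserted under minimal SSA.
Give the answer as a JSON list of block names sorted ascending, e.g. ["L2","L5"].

idom tree: L1←L0 L2←L0 L3←L0 L4←L3 L5←L3 L6←L5 L7←L3 L8←L3 L9←L3
Join-block Dom:
  L3: preds {L1,L2}: {L0,L1} ∩ {L0,L2} = {L0}; idom=L0
  L5: preds {L3,L6}: {L0,L3} ∩ {L0,L3,L5,L6} = {L0,L3}; idom=L3
  L7: preds {L4,L6}: {L0,L3,L4} ∩ {L0,L3,L5,L6} = {L0,L3}; idom=L3
  L8: preds {L3,L5}: {L0,L3} ∩ {L0,L3,L5} = {L0,L3}; idom=L3
  L9: preds {L7,L8}: {L0,L3,L7} ∩ {L0,L3,L8} = {L0,L3}; idom=L3

Frontier:
  join L3 pred L1: L1 stop@L0
  join L3 pred L2: L2 stop@L0
  join L5 pred L3: · stop@L3
  join L5 pred L6: L6→L5 stop@L3
  join L7 pred L4: L4 stop@L3
  join L7 pred L6: L6→L5 stop@L3
  join L8 pred L3: · stop@L3
  join L8 pred L5: L5 stop@L3
  join L9 pred L7: L7 stop@L3
  join L9 pred L8: L8 stop@L3
  L0 → ∅
  L1 → {L3}
  L2 → {L3}
  L3 → ∅
  L4 → {L7}
  L5 → {L5,L7,L8}
  L6 → {L5,L7}
  L7 → {L9}
  L8 → {L9}
  L9 → ∅

φ for n: defs {L3,L4,L5,L6,L8}
  DF⁺ = {L5,L7,L8,L9}

Answer: ["L5", "L7", "L8", "L9"]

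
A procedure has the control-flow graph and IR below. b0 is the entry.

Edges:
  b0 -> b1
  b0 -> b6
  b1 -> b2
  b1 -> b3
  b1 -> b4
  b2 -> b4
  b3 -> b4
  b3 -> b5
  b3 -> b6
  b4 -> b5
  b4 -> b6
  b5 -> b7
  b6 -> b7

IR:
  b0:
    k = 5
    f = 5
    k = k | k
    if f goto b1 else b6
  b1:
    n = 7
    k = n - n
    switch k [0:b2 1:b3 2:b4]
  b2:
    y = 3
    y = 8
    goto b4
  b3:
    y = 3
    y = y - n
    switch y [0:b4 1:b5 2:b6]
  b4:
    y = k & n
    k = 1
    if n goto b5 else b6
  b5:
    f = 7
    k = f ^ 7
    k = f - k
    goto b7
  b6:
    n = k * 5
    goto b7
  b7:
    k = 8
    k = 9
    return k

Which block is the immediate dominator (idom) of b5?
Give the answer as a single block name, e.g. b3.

Answer: b1

Working:
idom tree: b1←b0 b2←b1 b3←b1 b4←b1 b5←b1 b6←b0 b7←b0
Join-block Dom:
  b4: preds {b1,b2,b3}: {b0,b1} ∩ {b0,b1,b2} ∩ {b0,b1,b3} = {b0,b1}; idom=b1
  b5: preds {b3,b4}: {b0,b1,b3} ∩ {b0,b1,b4} = {b0,b1}; idom=b1
  b6: preds {b0,b3,b4}: {b0} ∩ {b0,b1,b3} ∩ {b0,b1,b4} = {b0}; idom=b0
  b7: preds {b5,b6}: {b0,b1,b5} ∩ {b0,b6} = {b0}; idom=b0

idom(b5) = b1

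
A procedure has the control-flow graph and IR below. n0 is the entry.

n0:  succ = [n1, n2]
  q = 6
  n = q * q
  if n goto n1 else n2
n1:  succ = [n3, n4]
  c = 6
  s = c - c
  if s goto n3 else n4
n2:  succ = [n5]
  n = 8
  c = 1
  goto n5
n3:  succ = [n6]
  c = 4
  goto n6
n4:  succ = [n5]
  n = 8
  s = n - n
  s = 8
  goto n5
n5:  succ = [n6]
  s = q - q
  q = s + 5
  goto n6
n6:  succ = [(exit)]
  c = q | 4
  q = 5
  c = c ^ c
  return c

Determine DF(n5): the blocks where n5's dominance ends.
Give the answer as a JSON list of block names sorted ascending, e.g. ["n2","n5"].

idom tree: n1←n0 n2←n0 n3←n1 n4←n1 n5←n0 n6←n0
Dom∩ at merges:
  n5: preds {n2,n4}: {n0,n2} ∩ {n0,n1,n4} = {n0}; idom=n0
  n6: preds {n3,n5}: {n0,n1,n3} ∩ {n0,n5} = {n0}; idom=n0

DF walk-up:
  join n5 pred n2: n2 stop@n0
  join n5 pred n4: n4→n1 stop@n0
  join n6 pred n3: n3→n1 stop@n0
  join n6 pred n5: n5 stop@n0
  DF(n0)=∅
  DF(n1)={n5,n6}
  DF(n2)={n5}
  DF(n3)={n6}
  DF(n4)={n5}
  DF(n5)={n6}
  DF(n6)=∅

DF(n5) = ["n6"]

Answer: ["n6"]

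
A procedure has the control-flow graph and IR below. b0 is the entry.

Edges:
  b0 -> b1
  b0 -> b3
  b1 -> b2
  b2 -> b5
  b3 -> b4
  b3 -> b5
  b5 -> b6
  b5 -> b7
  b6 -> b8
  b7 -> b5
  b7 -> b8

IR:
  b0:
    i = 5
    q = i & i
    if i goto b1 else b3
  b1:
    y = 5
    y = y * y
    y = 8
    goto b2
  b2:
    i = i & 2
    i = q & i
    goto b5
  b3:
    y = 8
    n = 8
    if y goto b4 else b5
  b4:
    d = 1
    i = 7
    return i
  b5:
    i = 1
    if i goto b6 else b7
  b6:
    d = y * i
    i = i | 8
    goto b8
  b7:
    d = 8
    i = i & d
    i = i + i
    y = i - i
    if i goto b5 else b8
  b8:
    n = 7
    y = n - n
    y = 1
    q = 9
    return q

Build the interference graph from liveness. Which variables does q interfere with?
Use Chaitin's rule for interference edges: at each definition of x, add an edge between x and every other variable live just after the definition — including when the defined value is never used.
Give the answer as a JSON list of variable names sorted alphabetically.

def/use:
  b0 def {i,q} use ∅
  b1 def {y} use ∅
  b2 def {i} use {i,q}
  b3 def {n,y} use ∅
  b4 def {d,i} use ∅
  b5 def {i} use ∅
  b6 def {d,i} use {i,y}
  b7 def {d,i,y} use {i}
  b8 def {n,q,y} use ∅

Liveness:
  live b0: ∅→{i,q}
  live b1: {i,q}→{i,q,y}
  live b2: {i,q,y}→{y}
  live b3: ∅→{y}
  live b4: ∅→∅
  live b5: {y}→{i,y}
  live b6: {i,y}→∅
  live b7: {i}→{y}
  live b8: ∅→∅

Interference:
  d: {i}
  i: {d,q,y}
  n: {y}
  q: {i,y}
  y: {i,n,q}

N(q) = ["i", "y"]

Answer: ["i", "y"]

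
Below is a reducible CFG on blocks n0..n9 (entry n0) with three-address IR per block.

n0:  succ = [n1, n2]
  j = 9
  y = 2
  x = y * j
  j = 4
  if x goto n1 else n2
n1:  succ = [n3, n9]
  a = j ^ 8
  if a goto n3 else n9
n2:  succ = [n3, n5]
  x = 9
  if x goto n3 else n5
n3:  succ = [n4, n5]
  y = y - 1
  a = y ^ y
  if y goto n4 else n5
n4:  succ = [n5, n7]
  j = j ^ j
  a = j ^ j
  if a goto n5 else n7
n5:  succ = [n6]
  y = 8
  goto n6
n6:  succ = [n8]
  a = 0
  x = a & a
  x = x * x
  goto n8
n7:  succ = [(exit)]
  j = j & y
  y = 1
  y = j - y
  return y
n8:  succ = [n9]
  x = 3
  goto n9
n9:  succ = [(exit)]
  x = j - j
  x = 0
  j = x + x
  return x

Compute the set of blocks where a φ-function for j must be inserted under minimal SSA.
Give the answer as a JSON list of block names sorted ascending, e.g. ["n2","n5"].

Answer: ["n5", "n9"]

Derivation:
idom tree: n1←n0 n2←n0 n3←n0 n4←n3 n5←n0 n6←n5 n7←n4 n8←n6 n9←n0
Join-block Dom:
  n3: preds {n1,n2}: {n0,n1} ∩ {n0,n2} = {n0}; idom=n0
  n5: preds {n2,n3,n4}: {n0,n2} ∩ {n0,n3} ∩ {n0,n3,n4} = {n0}; idom=n0
  n9: preds {n1,n8}: {n0,n1} ∩ {n0,n5,n6,n8} = {n0}; idom=n0

DF walk-up:
  join n3 pred n1: n1 stop@n0
  join n3 pred n2: n2 stop@n0
  join n5 pred n2: n2 stop@n0
  join n5 pred n3: n3 stop@n0
  join n5 pred n4: n4→n3 stop@n0
  join n9 pred n1: n1 stop@n0
  join n9 pred n8: n8→n6→n5 stop@n0
  n0 → ∅
  n1 → {n3,n9}
  n2 → {n3,n5}
  n3 → {n5}
  n4 → {n5}
  n5 → {n9}
  n6 → {n9}
  n7 → ∅
  n8 → {n9}
  n9 → ∅

φ for j: defs {n0,n4,n7,n9}
  DF⁺ = {n5,n9}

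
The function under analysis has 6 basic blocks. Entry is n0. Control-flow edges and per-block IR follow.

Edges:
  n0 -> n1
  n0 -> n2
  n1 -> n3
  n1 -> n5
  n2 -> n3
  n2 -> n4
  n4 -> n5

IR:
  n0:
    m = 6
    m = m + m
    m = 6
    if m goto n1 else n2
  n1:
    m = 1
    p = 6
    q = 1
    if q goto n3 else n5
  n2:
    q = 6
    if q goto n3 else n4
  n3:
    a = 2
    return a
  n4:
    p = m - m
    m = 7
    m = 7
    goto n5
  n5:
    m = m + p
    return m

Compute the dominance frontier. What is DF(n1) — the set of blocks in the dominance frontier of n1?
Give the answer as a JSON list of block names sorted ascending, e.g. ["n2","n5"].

Answer: ["n3", "n5"]

Working:
idom tree: n1←n0 n2←n0 n3←n0 n4←n2 n5←n0
Dom∩ at merges:
  n3: preds {n1,n2}: {n0,n1} ∩ {n0,n2} = {n0}; idom=n0
  n5: preds {n1,n4}: {n0,n1} ∩ {n0,n2,n4} = {n0}; idom=n0

Frontier:
  n3←n1: walk n1 to n0
  n3←n2: walk n2 to n0
  n5←n1: walk n1 to n0
  n5←n4: walk n4→n2 to n0
  DF(n0)=∅
  DF(n1)={n3,n5}
  DF(n2)={n3,n5}
  DF(n3)=∅
  DF(n4)={n5}
  DF(n5)=∅

DF(n1) = ["n3", "n5"]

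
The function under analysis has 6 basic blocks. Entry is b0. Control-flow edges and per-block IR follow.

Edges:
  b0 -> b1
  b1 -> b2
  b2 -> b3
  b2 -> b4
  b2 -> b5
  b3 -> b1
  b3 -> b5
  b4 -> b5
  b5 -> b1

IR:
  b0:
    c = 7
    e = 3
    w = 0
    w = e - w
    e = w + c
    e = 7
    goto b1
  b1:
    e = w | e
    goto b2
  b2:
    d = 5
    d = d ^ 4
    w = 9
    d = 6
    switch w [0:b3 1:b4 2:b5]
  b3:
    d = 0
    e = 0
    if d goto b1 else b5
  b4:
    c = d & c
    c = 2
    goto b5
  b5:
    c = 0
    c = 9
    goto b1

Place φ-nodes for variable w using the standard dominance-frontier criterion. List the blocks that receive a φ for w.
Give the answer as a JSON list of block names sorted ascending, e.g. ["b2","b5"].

idom tree: b1←b0 b2←b1 b3←b2 b4←b2 b5←b2
Dom∩ at merges:
  b1: preds {b0,b3,b5}: {b0} ∩ {b0,b1,b2,b3} ∩ {b0,b1,b2,b5} = {b0}; idom=b0
  b5: preds {b2,b3,b4}: {b0,b1,b2} ∩ {b0,b1,b2,b3} ∩ {b0,b1,b2,b4} = {b0,b1,b2}; idom=b2

Frontier:
  b1←b0: walk · to b0
  b1←b3: walk b3→b2→b1 to b0
  b1←b5: walk b5→b2→b1 to b0
  b5←b2: walk · to b2
  b5←b3: walk b3 to b2
  b5←b4: walk b4 to b2
  b0: DF=∅
  b1: DF={b1}
  b2: DF={b1}
  b3: DF={b1,b5}
  b4: DF={b5}
  b5: DF={b1}

φ for w: defs {b0,b2}
  DF⁺ = {b1}

Answer: ["b1"]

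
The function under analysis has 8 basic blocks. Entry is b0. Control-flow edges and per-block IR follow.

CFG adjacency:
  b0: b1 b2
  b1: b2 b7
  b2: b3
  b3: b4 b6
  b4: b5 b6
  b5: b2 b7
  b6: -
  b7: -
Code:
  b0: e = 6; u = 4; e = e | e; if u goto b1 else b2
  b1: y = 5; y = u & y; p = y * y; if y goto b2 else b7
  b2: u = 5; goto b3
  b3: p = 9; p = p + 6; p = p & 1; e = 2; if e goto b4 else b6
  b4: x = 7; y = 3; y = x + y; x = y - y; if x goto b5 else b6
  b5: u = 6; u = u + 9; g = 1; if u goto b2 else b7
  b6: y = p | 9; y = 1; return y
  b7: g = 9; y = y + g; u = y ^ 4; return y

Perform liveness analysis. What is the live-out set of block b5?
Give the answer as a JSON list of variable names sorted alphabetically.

Per-block:
  b0 def {e,u} use ∅
  b1 def {p,y} use {u}
  b2 def {u} use ∅
  b3 def {e,p} use ∅
  b4 def {x,y} use ∅
  b5 def {g,u} use ∅
  b6 def {y} use {p}
  b7 def {g,u,y} use {y}

Backward fixpoint:
  b0 li=∅ lo={u}
  b1 li={u} lo={y}
  b2 li=∅ lo=∅
  b3 li=∅ lo={p}
  b4 li={p} lo={p,y}
  b5 li={y} lo={y}
  b6 li={p} lo=∅
  b7 li={y} lo=∅

live-out(b5) = ["y"]

Answer: ["y"]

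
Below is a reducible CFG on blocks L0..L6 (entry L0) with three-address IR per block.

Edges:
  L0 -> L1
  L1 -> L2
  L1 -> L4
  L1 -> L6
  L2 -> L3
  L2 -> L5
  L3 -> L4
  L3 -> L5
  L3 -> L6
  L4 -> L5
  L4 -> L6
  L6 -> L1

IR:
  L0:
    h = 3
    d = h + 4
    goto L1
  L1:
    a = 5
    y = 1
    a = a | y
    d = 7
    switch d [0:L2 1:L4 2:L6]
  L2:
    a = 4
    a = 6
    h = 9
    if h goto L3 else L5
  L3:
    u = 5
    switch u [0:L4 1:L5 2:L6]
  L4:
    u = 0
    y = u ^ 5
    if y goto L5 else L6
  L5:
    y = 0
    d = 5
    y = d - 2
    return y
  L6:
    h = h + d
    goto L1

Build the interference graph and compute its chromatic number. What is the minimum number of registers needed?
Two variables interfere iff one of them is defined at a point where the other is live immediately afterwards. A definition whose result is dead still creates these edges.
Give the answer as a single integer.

def/use:
  L0: {d,h} / ∅
  L1: {a,d,y} / ∅
  L2: {a,h} / ∅
  L3: {u} / ∅
  L4: {u,y} / ∅
  L5: {d,y} / ∅
  L6: {h} / {d,h}

Backward fixpoint:
  live L0: ∅→{h}
  live L1: {h}→{d,h}
  live L2: {d}→{d,h}
  live L3: {d,h}→{d,h}
  live L4: {d,h}→{d,h}
  live L5: ∅→∅
  live L6: {d,h}→{h}

Interference:
  a↔{d,h,y}
  d↔{a,h,u,y}
  h↔{a,d,u,y}
  u↔{d,h}
  y↔{a,d,h}

Chromatic number:
  lower bound: {a,d,h,y} mutually conflict ⇒ χ ≥ 4
  4-colouring: R0={d}  R1={h}  R2={a,u}  R3={y}
  χ = 4

Answer: 4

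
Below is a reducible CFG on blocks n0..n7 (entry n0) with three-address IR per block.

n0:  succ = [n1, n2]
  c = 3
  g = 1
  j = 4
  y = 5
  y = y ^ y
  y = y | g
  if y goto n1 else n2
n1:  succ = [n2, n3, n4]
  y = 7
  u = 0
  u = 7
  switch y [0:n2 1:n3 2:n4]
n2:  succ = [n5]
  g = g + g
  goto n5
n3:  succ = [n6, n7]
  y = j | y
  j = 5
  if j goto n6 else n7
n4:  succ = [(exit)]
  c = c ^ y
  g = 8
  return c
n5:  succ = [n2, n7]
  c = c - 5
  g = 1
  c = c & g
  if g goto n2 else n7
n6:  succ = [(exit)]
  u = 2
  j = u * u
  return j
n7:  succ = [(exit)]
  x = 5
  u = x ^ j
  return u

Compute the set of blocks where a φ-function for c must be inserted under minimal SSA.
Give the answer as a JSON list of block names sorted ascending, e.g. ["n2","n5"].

Answer: ["n2", "n7"]

Analysis:
idom tree: n1←n0 n2←n0 n3←n1 n4←n1 n5←n2 n6←n3 n7←n0
Join-block Dom:
  n2: preds {n0,n1,n5}: {n0} ∩ {n0,n1} ∩ {n0,n2,n5} = {n0}; idom=n0
  n7: preds {n3,n5}: {n0,n1,n3} ∩ {n0,n2,n5} = {n0}; idom=n0

Frontier:
  n2←n0: walk · to n0
  n2←n1: walk n1 to n0
  n2←n5: walk n5→n2 to n0
  n7←n3: walk n3→n1 to n0
  n7←n5: walk n5→n2 to n0
  n0 → ∅
  n1 → {n2,n7}
  n2 → {n2,n7}
  n3 → {n7}
  n4 → ∅
  n5 → {n2,n7}
  n6 → ∅
  n7 → ∅

φ for c: defs {n0,n4,n5}
  DF⁺ = {n2,n7}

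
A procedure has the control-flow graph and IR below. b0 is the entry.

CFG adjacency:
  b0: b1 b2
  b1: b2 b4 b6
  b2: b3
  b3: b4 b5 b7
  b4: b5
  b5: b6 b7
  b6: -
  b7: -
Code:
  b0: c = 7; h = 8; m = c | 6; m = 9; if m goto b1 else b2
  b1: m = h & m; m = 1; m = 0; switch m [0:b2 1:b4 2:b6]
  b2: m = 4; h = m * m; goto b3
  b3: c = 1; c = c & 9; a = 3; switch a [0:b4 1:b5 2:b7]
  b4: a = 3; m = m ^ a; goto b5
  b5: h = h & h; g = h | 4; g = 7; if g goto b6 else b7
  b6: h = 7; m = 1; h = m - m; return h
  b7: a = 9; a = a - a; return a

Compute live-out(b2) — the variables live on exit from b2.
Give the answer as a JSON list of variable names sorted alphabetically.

Answer: ["h", "m"]

Derivation:
Per-block:
  b0: {c,h,m} / ∅
  b1: {m} / {h,m}
  b2: {h,m} / ∅
  b3: {a,c} / ∅
  b4: {a,m} / {m}
  b5: {g,h} / {h}
  b6: {h,m} / ∅
  b7: {a} / ∅

Backward fixpoint:
  live b0: ∅→{h,m}
  live b1: {h,m}→{h,m}
  live b2: ∅→{h,m}
  live b3: {h,m}→{h,m}
  live b4: {h,m}→{h}
  live b5: {h}→∅
  live b6: ∅→∅
  live b7: ∅→∅

live-out(b2) = ["h", "m"]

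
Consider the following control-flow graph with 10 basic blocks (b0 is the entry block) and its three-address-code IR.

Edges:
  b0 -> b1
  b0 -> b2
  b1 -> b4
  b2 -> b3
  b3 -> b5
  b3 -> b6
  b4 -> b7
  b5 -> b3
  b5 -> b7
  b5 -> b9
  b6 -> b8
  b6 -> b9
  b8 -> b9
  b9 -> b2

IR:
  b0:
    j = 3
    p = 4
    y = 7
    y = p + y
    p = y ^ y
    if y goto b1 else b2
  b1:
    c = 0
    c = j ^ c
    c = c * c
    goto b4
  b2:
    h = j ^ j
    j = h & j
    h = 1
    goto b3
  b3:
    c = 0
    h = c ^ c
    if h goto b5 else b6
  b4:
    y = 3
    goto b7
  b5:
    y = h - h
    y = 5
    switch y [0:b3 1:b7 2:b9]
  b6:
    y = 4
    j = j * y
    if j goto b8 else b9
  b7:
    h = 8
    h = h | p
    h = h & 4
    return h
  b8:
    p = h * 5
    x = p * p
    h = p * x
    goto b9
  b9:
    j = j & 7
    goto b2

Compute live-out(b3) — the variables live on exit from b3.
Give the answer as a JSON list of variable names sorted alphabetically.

Answer: ["h", "j", "p"]

Derivation:
def/use:
  b0: {j,p,y} / ∅
  b1: {c} / {j}
  b2: {h,j} / {j}
  b3: {c,h} / ∅
  b4: {y} / ∅
  b5: {y} / {h}
  b6: {j,y} / {j}
  b7: {h} / {p}
  b8: {h,p,x} / {h}
  b9: {j} / {j}

Backward fixpoint:
  b0: in=∅ out={j,p}
  b1: in={j,p} out={p}
  b2: in={j,p} out={j,p}
  b3: in={j,p} out={h,j,p}
  b4: in={p} out={p}
  b5: in={h,j,p} out={j,p}
  b6: in={h,j,p} out={h,j,p}
  b7: in={p} out=∅
  b8: in={h,j} out={j,p}
  b9: in={j,p} out={j,p}

live-out(b3) = ["h", "j", "p"]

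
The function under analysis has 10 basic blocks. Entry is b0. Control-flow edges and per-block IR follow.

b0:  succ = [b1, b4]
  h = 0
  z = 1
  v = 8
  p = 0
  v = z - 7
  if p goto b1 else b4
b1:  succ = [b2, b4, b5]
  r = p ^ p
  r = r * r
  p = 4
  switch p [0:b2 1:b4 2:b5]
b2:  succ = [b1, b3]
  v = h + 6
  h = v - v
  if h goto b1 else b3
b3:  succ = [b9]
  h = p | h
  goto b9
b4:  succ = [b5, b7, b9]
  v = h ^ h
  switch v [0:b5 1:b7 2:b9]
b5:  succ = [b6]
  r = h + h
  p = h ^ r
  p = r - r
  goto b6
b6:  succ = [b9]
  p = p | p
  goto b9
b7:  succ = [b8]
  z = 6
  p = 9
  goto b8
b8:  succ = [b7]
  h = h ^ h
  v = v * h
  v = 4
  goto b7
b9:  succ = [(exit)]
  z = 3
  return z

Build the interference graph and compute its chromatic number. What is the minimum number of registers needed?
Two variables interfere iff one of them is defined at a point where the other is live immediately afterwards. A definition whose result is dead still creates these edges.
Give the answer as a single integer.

Answer: 4

Derivation:
def/use:
  b0: {h,p,v,z} / ∅
  b1: {p,r} / {p}
  b2: {h,v} / {h}
  b3: {h} / {h,p}
  b4: {v} / {h}
  b5: {p,r} / {h}
  b6: {p} / {p}
  b7: {p,z} / ∅
  b8: {h,v} / {h,v}
  b9: {z} / ∅

Live sets:
  b0: in=∅ out={h,p}
  b1: in={h,p} out={h,p}
  b2: in={h,p} out={h,p}
  b3: in={h,p} out=∅
  b4: in={h} out={h,v}
  b5: in={h} out={p}
  b6: in={p} out=∅
  b7: in={h,v} out={h,v}
  b8: in={h,v} out={h,v}
  b9: in=∅ out=∅

Interfere edges:
  h — {p,r,v,z}
  p — {h,r,v,z}
  r — {h,p}
  v — {h,p,z}
  z — {h,p,v}

Chromatic number:
  {h,p,v,z} pairwise interfere (4-clique) ⇒ χ ≥ 4
  4-colouring: r0={h}  r1={p}  r2={r,v}  r3={z}
  χ = 4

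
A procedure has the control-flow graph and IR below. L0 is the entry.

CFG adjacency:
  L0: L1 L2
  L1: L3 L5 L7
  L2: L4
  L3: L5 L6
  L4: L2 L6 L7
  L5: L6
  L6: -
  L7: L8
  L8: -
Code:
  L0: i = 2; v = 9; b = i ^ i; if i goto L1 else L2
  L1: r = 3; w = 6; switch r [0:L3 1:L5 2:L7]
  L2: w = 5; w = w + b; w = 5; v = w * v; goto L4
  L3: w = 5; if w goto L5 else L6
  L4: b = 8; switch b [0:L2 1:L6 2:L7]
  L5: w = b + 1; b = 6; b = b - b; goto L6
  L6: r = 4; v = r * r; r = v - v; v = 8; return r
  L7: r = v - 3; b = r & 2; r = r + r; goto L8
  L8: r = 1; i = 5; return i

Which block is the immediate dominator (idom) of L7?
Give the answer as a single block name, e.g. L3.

Answer: L0

Working:
idom tree: L1←L0 L2←L0 L3←L1 L4←L2 L5←L1 L6←L0 L7←L0 L8←L7
Dom at joins:
  L2: preds {L0,L4}: {L0} ∩ {L0,L2,L4} = {L0}; idom=L0
  L5: preds {L1,L3}: {L0,L1} ∩ {L0,L1,L3} = {L0,L1}; idom=L1
  L6: preds {L3,L4,L5}: {L0,L1,L3} ∩ {L0,L2,L4} ∩ {L0,L1,L5} = {L0}; idom=L0
  L7: preds {L1,L4}: {L0,L1} ∩ {L0,L2,L4} = {L0}; idom=L0

idom(L7) = L0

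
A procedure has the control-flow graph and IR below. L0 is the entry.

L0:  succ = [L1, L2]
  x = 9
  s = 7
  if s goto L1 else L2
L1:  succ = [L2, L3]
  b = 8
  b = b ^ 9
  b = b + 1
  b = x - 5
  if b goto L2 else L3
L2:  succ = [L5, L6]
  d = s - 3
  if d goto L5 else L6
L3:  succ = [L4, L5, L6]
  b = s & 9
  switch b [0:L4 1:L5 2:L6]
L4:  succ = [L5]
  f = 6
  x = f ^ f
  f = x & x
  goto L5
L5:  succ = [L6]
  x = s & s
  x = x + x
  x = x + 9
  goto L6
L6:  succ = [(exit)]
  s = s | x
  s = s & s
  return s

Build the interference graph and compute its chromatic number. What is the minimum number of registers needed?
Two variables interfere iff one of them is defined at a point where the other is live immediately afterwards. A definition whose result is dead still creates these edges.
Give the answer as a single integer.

Per-block:
  L0: def={s,x} ue=∅
  L1: def={b} ue={x}
  L2: def={d} ue={s}
  L3: def={b} ue={s}
  L4: def={f,x} ue=∅
  L5: def={x} ue={s}
  L6: def={s} ue={s,x}

Liveness:
  live L0: ∅→{s,x}
  live L1: {s,x}→{s,x}
  live L2: {s,x}→{s,x}
  live L3: {s,x}→{s,x}
  live L4: {s}→{s}
  live L5: {s}→{s,x}
  live L6: {s,x}→∅

Interfere edges:
  b — {s,x}
  d — {s,x}
  f — {s}
  s — {b,d,f,x}
  x — {b,d,s}

Colouring:
  {b,s,x} pairwise interfere (3-clique) ⇒ χ ≥ 3
  3-colouring: r0={s}  r1={f,x}  r2={b,d}
  χ = 3

Answer: 3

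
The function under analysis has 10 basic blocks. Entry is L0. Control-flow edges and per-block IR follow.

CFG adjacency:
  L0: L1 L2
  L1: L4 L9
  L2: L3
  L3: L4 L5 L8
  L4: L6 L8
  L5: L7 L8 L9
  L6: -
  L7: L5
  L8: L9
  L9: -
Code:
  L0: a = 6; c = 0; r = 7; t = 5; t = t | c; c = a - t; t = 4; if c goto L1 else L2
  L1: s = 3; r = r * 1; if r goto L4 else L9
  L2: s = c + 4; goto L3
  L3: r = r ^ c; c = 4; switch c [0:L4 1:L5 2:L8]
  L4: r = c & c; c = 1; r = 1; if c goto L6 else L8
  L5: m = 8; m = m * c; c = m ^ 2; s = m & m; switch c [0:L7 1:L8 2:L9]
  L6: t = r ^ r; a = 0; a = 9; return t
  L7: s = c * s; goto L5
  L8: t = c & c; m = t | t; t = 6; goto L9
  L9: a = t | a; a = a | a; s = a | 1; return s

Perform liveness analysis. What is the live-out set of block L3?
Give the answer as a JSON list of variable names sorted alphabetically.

Per-block:
  L0: def={a,c,r,t} ue=∅
  L1: def={r,s} ue={r}
  L2: def={s} ue={c}
  L3: def={c,r} ue={c,r}
  L4: def={c,r} ue={c}
  L5: def={c,m,s} ue={c}
  L6: def={a,t} ue={r}
  L7: def={s} ue={c,s}
  L8: def={m,t} ue={c}
  L9: def={a,s} ue={a,t}

Live sets:
  L0: in=∅ out={a,c,r,t}
  L1: in={a,c,r,t} out={a,c,t}
  L2: in={a,c,r,t} out={a,c,r,t}
  L3: in={a,c,r,t} out={a,c,t}
  L4: in={a,c} out={a,c,r}
  L5: in={a,c,t} out={a,c,s,t}
  L6: in={r} out=∅
  L7: in={a,c,s,t} out={a,c,t}
  L8: in={a,c} out={a,t}
  L9: in={a,t} out=∅

live-out(L3) = ["a", "c", "t"]

Answer: ["a", "c", "t"]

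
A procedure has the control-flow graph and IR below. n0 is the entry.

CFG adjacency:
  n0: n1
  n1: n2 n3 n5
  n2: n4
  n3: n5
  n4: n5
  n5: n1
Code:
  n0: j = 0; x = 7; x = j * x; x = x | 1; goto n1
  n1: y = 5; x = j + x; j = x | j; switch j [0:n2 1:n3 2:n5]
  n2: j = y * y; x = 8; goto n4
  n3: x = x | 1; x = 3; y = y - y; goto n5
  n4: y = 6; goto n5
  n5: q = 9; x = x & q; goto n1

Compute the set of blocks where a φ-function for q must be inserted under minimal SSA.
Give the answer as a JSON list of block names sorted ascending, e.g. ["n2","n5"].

idom tree: n1←n0 n2←n1 n3←n1 n4←n2 n5←n1
Join-block Dom:
  n1: preds {n0,n5}: {n0} ∩ {n0,n1,n5} = {n0}; idom=n0
  n5: preds {n1,n3,n4}: {n0,n1} ∩ {n0,n1,n3} ∩ {n0,n1,n2,n4} = {n0,n1}; idom=n1

DF walk-up:
  join n1 pred n0: · stop@n0
  join n1 pred n5: n5→n1 stop@n0
  join n5 pred n1: · stop@n1
  join n5 pred n3: n3 stop@n1
  join n5 pred n4: n4→n2 stop@n1
  DF(n0)=∅
  DF(n1)={n1}
  DF(n2)={n5}
  DF(n3)={n5}
  DF(n4)={n5}
  DF(n5)={n1}

φ for q: defs {n5}
  DF⁺ = {n1}

Answer: ["n1"]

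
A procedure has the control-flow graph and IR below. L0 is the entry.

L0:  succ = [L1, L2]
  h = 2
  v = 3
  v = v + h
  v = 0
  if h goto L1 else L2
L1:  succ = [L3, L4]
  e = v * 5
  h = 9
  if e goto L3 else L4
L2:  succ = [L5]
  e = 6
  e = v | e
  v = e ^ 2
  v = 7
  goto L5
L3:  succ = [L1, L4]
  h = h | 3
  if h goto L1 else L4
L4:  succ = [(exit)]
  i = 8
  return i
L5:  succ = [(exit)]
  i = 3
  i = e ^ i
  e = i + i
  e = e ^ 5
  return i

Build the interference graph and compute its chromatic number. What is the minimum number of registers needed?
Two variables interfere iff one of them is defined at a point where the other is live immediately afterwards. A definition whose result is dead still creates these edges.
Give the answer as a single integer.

Block summaries:
  L0 def {h,v} use ∅
  L1 def {e,h} use {v}
  L2 def {e,v} use {v}
  L3 def {h} use {h}
  L4 def {i} use ∅
  L5 def {e,i} use {e}

Liveness:
  L0 li=∅ lo={v}
  L1 li={v} lo={h,v}
  L2 li={v} lo={e}
  L3 li={h,v} lo={v}
  L4 li=∅ lo=∅
  L5 li={e} lo=∅

Conflict graph:
  e↔{h,i,v}
  h↔{e,v}
  i↔{e}
  v↔{e,h}

Chromatic number:
  lower bound: {e,h,v} mutually conflict ⇒ χ ≥ 3
  assign e→c0 h→c1 i→c1 v→c2 — no edge inside a register ⇒ χ ≤ 3
  χ = 3

Answer: 3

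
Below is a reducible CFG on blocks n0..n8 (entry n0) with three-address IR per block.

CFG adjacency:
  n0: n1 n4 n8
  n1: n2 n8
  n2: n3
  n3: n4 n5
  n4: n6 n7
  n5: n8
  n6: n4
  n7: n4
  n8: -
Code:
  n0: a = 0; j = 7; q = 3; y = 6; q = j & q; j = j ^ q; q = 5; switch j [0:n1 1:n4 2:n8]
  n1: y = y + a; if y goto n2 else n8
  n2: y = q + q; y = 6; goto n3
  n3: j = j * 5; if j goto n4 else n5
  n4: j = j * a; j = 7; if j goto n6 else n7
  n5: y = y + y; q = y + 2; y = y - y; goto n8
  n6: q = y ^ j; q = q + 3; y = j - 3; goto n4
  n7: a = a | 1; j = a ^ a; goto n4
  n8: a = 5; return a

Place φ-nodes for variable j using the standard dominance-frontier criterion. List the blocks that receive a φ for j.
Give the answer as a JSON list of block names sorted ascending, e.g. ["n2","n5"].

idom tree: n1←n0 n2←n1 n3←n2 n4←n0 n5←n3 n6←n4 n7←n4 n8←n0
Dom∩ at merges:
  n4: preds {n0,n3,n6,n7}: {n0} ∩ {n0,n1,n2,n3} ∩ {n0,n4,n6} ∩ {n0,n4,n7} = {n0}; idom=n0
  n8: preds {n0,n1,n5}: {n0} ∩ {n0,n1} ∩ {n0,n1,n2,n3,n5} = {n0}; idom=n0

DF derivation:
  join n4 pred n0: · stop@n0
  join n4 pred n3: n3→n2→n1 stop@n0
  join n4 pred n6: n6→n4 stop@n0
  join n4 pred n7: n7→n4 stop@n0
  join n8 pred n0: · stop@n0
  join n8 pred n1: n1 stop@n0
  join n8 pred n5: n5→n3→n2→n1 stop@n0
  n0 → ∅
  n1 → {n4,n8}
  n2 → {n4,n8}
  n3 → {n4,n8}
  n4 → {n4}
  n5 → {n8}
  n6 → {n4}
  n7 → {n4}
  n8 → ∅

φ for j: defs {n0,n3,n4,n7}
  DF⁺ = {n4,n8}

Answer: ["n4", "n8"]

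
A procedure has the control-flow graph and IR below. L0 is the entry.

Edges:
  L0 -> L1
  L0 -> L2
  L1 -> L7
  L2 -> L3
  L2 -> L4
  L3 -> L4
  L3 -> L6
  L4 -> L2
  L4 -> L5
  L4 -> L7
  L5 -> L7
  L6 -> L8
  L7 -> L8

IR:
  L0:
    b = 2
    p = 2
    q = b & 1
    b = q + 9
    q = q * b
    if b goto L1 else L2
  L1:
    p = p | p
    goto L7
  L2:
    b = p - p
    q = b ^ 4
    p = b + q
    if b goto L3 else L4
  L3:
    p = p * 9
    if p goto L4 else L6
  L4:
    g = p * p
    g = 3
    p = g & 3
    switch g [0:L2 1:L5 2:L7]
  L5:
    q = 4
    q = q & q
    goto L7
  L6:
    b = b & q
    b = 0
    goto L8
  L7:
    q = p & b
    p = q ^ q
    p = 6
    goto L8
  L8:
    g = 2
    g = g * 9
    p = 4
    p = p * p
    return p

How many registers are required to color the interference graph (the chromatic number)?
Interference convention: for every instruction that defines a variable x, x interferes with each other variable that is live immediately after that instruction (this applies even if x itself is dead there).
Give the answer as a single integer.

def/use:
  L0: {b,p,q} / ∅
  L1: {p} / {p}
  L2: {b,p,q} / {p}
  L3: {p} / {p}
  L4: {g,p} / {p}
  L5: {q} / ∅
  L6: {b} / {b,q}
  L7: {p,q} / {b,p}
  L8: {g,p} / ∅

Backward fixpoint:
  live L0: ∅→{b,p}
  live L1: {b,p}→{b,p}
  live L2: {p}→{b,p,q}
  live L3: {b,p,q}→{b,p,q}
  live L4: {b,p}→{b,p}
  live L5: {b,p}→{b,p}
  live L6: {b,q}→∅
  live L7: {b,p}→∅
  live L8: ∅→∅

Interference:
  b↔{g,p,q}
  g↔{b,p}
  p↔{b,g,q}
  q↔{b,p}

Registers:
  lower bound: {b,g,p} mutually conflict ⇒ χ ≥ 3
  3-colouring: R0={b}  R1={p}  R2={g,q}
  χ = 3

Answer: 3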